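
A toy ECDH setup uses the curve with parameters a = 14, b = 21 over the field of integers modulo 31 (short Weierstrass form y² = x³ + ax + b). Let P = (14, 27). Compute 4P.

Repeated addition: build up to 4P.
2P: tangent at (14, 27): λ = (3·14² + 14)/(2·27) ≡ 13/23. 23⁻¹ ≡ 27 (mod 31), so λ ≡ 13·27 ≡ 10.
  x = λ² - 14 - 14 = 100 - 28 ≡ 10; y = λ·(14 - 10) - 27 ≡ 13. → (10, 13)
3P: (10, 13) + (14, 27). λ = (27 - 13)/(14 - 10) ≡ 14/4 mod 31. 4⁻¹ ≡ 8 (mod 31) since 4·8 = 32 ≡ 1, so λ ≡ 19.
  x = λ² - 10 - 14 = 361 - 24 ≡ 27; y = λ·(10 - 27) - 13 ≡ 5. → (27, 5)
4P: (27, 5) + (14, 27). λ = (27 - 5)/(14 - 27) ≡ 22/18 mod 31. 18⁻¹ ≡ 19 (mod 31), so λ ≡ 15.
  x = λ² - 27 - 14 = 225 - 41 ≡ 29; y = λ·(27 - 29) - 5 ≡ 27. → (29, 27)

(29, 27)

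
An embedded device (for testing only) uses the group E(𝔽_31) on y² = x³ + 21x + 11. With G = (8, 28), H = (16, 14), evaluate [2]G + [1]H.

First 2G:
Repeated addition: build up to 2G.
2G: tangent at (8, 28): λ = (3·8² + 21)/(2·28) ≡ 27/25. 25⁻¹ ≡ 5 (mod 31), so λ ≡ 27·5 ≡ 11.
  x = λ² - 8 - 8 = 121 - 16 ≡ 12; y = λ·(8 - 12) - 28 ≡ 21. → (12, 21)
2G = (12, 21).
Finally 2G + H:
(12, 21) + (16, 14). λ = (14 - 21)/(16 - 12) ≡ 24/4 mod 31. 4⁻¹ ≡ 8 (mod 31) since 4·8 = 32 ≡ 1, so λ ≡ 6.
  x = λ² - 12 - 16 = 36 - 28 ≡ 8; y = λ·(12 - 8) - 21 ≡ 3. → (8, 3)

(8, 3)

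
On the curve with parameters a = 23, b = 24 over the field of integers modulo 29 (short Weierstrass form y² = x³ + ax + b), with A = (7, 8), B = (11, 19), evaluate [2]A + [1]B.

First 2A:
Repeated addition: build up to 2A.
2A: tangent at (7, 8): λ = (3·7² + 23)/(2·8) ≡ 25/16. 16⁻¹ ≡ 20 (mod 29) since 16·20 = 320 ≡ 1, so λ ≡ 25·20 ≡ 7.
  x = λ² - 7 - 7 = 49 - 14 ≡ 6; y = λ·(7 - 6) - 8 ≡ 28. → (6, 28)
2A = (6, 28).
Finally 2A + B:
(6, 28) + (11, 19). λ = (19 - 28)/(11 - 6) ≡ 20/5 mod 29. 5⁻¹ ≡ 6 (mod 29), so λ ≡ 4.
  x = λ² - 6 - 11 = 16 - 17 ≡ 28; y = λ·(6 - 28) - 28 ≡ 0. → (28, 0)

(28, 0)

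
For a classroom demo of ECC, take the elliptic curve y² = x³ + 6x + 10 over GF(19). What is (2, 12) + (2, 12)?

tangent at (2, 12): λ = (3·2² + 6)/(2·12) ≡ 18/5. 5⁻¹ ≡ 4 (mod 19), so λ ≡ 18·4 ≡ 15.
  x = λ² - 2 - 2 = 225 - 4 ≡ 12; y = λ·(2 - 12) - 12 ≡ 9. → (12, 9)

(12, 9)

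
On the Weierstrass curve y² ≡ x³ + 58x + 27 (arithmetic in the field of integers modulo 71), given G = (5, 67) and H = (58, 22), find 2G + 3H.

(67, 50)

First 2G:
Repeated addition: build up to 2G.
2G: tangent at (5, 67): λ = (3·5² + 58)/(2·67) ≡ 62/63. 63⁻¹ ≡ 62 (mod 71) since 63·62 = 3906 ≡ 1, so λ ≡ 62·62 ≡ 10.
  x = λ² - 5 - 5 = 100 - 10 ≡ 19; y = λ·(5 - 19) - 67 ≡ 6. → (19, 6)
2G = (19, 6).
Next 3H:
Repeated addition: build up to 3H.
2H: tangent at (58, 22): λ = (3·58² + 58)/(2·22) ≡ 68/44. 44⁻¹ ≡ 21 (mod 71), so λ ≡ 68·21 ≡ 8.
  x = λ² - 58 - 58 = 64 - 116 ≡ 19; y = λ·(58 - 19) - 22 ≡ 6. → (19, 6)
3H: (19, 6) + (58, 22). λ = (22 - 6)/(58 - 19) ≡ 16/39 mod 71. 39⁻¹ ≡ 51 (mod 71) since 39·51 = 1989 ≡ 1, so λ ≡ 35.
  x = λ² - 19 - 58 = 1225 - 77 ≡ 12; y = λ·(19 - 12) - 6 ≡ 26. → (12, 26)
3H = (12, 26).
Finally 2G + 3H:
(19, 6) + (12, 26). λ = (26 - 6)/(12 - 19) ≡ 20/64 mod 71. 64⁻¹ ≡ 10 (mod 71), so λ ≡ 58.
  x = λ² - 19 - 12 = 3364 - 31 ≡ 67; y = λ·(19 - 67) - 6 ≡ 50. → (67, 50)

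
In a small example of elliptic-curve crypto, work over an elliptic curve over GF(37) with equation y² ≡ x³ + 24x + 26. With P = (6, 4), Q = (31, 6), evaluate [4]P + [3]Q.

First 4P:
Double-and-add on 4 = (100)₂. Start with P = (6, 4) for the leading 1-bit.
double: tangent at (6, 4): λ = (3·6² + 24)/(2·4) ≡ 21/8. 8⁻¹ ≡ 14 (mod 37), so λ ≡ 21·14 ≡ 35.
  x = λ² - 6 - 6 = 1225 - 12 ≡ 29; y = λ·(6 - 29) - 4 ≡ 5. → (29, 5)
double: tangent at (29, 5): λ = (3·29² + 24)/(2·5) ≡ 31/10. 10⁻¹ ≡ 26 (mod 37), so λ ≡ 31·26 ≡ 29.
  x = λ² - 29 - 29 = 841 - 58 ≡ 6; y = λ·(29 - 6) - 5 ≡ 33. → (6, 33)
4P = (6, 33).
Next 3Q:
Repeated addition: build up to 3Q.
2Q: tangent at (31, 6): λ = (3·31² + 24)/(2·6) ≡ 21/12. 12⁻¹ ≡ 34 (mod 37), so λ ≡ 21·34 ≡ 11.
  x = λ² - 31 - 31 = 121 - 62 ≡ 22; y = λ·(31 - 22) - 6 ≡ 19. → (22, 19)
3Q: (22, 19) + (31, 6). λ = (6 - 19)/(31 - 22) ≡ 24/9 mod 37. 9⁻¹ ≡ 33 (mod 37) since 9·33 = 297 ≡ 1, so λ ≡ 15.
  x = λ² - 22 - 31 = 225 - 53 ≡ 24; y = λ·(22 - 24) - 19 ≡ 25. → (24, 25)
3Q = (24, 25).
Finally 4P + 3Q:
(6, 33) + (24, 25). λ = (25 - 33)/(24 - 6) ≡ 29/18 mod 37. 18⁻¹ ≡ 35 (mod 37), so λ ≡ 16.
  x = λ² - 6 - 24 = 256 - 30 ≡ 4; y = λ·(6 - 4) - 33 ≡ 36. → (4, 36)

(4, 36)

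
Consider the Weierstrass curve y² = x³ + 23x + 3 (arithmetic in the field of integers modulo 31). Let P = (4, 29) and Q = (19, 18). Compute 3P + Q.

First 3P:
Repeated addition: build up to 3P.
2P: tangent at (4, 29): λ = (3·4² + 23)/(2·29) ≡ 9/27. 27⁻¹ ≡ 23 (mod 31), so λ ≡ 9·23 ≡ 21.
  x = λ² - 4 - 4 = 441 - 8 ≡ 30; y = λ·(4 - 30) - 29 ≡ 14. → (30, 14)
3P: (30, 14) + (4, 29). λ = (29 - 14)/(4 - 30) ≡ 15/5 mod 31. 5⁻¹ ≡ 25 (mod 31) since 5·25 = 125 ≡ 1, so λ ≡ 3.
  x = λ² - 30 - 4 = 9 - 34 ≡ 6; y = λ·(30 - 6) - 14 ≡ 27. → (6, 27)
3P = (6, 27).
Finally 3P + Q:
(6, 27) + (19, 18). λ = (18 - 27)/(19 - 6) ≡ 22/13 mod 31. 13⁻¹ ≡ 12 (mod 31), so λ ≡ 16.
  x = λ² - 6 - 19 = 256 - 25 ≡ 14; y = λ·(6 - 14) - 27 ≡ 0. → (14, 0)

(14, 0)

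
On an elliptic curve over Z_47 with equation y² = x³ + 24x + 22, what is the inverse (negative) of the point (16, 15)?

-(16, 15) = (16, -15 mod 47) = (16, 32).

(16, 32)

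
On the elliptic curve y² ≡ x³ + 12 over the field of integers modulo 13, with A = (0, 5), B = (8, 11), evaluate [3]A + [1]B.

First 3A:
Repeated addition: build up to 3A.
2A: tangent at (0, 5): λ = (3·0² + 0)/(2·5) ≡ 0/10. 10⁻¹ ≡ 4 (mod 13), so λ ≡ 0·4 ≡ 0.
  x = λ² - 0 - 0 = 0 - 0 ≡ 0; y = λ·(0 - 0) - 5 ≡ 8. → (0, 8)
3A: (0, 8) + (0, 5): same x and y₁ ≡ -y₂, so the sum is the point at infinity.
3A = the point at infinity.
Finally 3A + B:
the point at infinity + (8, 11) = (8, 11) (identity).

(8, 11)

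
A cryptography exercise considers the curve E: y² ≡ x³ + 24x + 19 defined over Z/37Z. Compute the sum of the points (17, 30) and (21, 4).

(17, 30) + (21, 4). λ = (4 - 30)/(21 - 17) ≡ 11/4 mod 37. 4⁻¹ ≡ 28 (mod 37), so λ ≡ 12.
  x = λ² - 17 - 21 = 144 - 38 ≡ 32; y = λ·(17 - 32) - 30 ≡ 12. → (32, 12)

(32, 12)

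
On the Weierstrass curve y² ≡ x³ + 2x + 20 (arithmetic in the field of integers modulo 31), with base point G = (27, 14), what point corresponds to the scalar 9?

Repeated addition: build up to 9G.
2G: tangent at (27, 14): λ = (3·27² + 2)/(2·14) ≡ 19/28. 28⁻¹ ≡ 10 (mod 31), so λ ≡ 19·10 ≡ 4.
  x = λ² - 27 - 27 = 16 - 54 ≡ 24; y = λ·(27 - 24) - 14 ≡ 29. → (24, 29)
3G: (24, 29) + (27, 14). λ = (14 - 29)/(27 - 24) ≡ 16/3 mod 31. 3⁻¹ ≡ 21 (mod 31), so λ ≡ 26.
  x = λ² - 24 - 27 = 676 - 51 ≡ 5; y = λ·(24 - 5) - 29 ≡ 0. → (5, 0)
4G: (5, 0) + (27, 14). λ = (14 - 0)/(27 - 5) ≡ 14/22 mod 31. 22⁻¹ ≡ 24 (mod 31), so λ ≡ 26.
  x = λ² - 5 - 27 = 676 - 32 ≡ 24; y = λ·(5 - 24) - 0 ≡ 2. → (24, 2)
5G: (24, 2) + (27, 14). λ = (14 - 2)/(27 - 24) ≡ 12/3 mod 31. 3⁻¹ ≡ 21 (mod 31), so λ ≡ 4.
  x = λ² - 24 - 27 = 16 - 51 ≡ 27; y = λ·(24 - 27) - 2 ≡ 17. → (27, 17)
6G: (27, 17) + (27, 14): same x and y₁ ≡ -y₂, so the sum is O.
7G: O + (27, 14) = (27, 14) (identity).
8G: tangent at (27, 14): λ = (3·27² + 2)/(2·14) ≡ 19/28. 28⁻¹ ≡ 10 (mod 31) since 28·10 = 280 ≡ 1, so λ ≡ 19·10 ≡ 4.
  x = λ² - 27 - 27 = 16 - 54 ≡ 24; y = λ·(27 - 24) - 14 ≡ 29. → (24, 29)
9G: (24, 29) + (27, 14). λ = (14 - 29)/(27 - 24) ≡ 16/3 mod 31. 3⁻¹ ≡ 21 (mod 31), so λ ≡ 26.
  x = λ² - 24 - 27 = 676 - 51 ≡ 5; y = λ·(24 - 5) - 29 ≡ 0. → (5, 0)

(5, 0)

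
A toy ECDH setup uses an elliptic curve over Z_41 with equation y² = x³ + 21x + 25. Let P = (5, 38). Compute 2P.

tangent at (5, 38): λ = (3·5² + 21)/(2·38) ≡ 14/35. 35⁻¹ ≡ 34 (mod 41), so λ ≡ 14·34 ≡ 25.
  x = λ² - 5 - 5 = 625 - 10 ≡ 0; y = λ·(5 - 0) - 38 ≡ 5. → (0, 5)

(0, 5)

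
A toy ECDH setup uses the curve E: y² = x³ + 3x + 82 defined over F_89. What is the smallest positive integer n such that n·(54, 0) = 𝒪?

2

2P: (54, 0) + (54, 0): same x and y₁ ≡ -y₂, so the sum is 𝒪.
2P = 𝒪, so the order is 2.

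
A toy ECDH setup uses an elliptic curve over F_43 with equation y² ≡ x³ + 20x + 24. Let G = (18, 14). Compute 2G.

tangent at (18, 14): λ = (3·18² + 20)/(2·14) ≡ 3/28. 28⁻¹ ≡ 20 (mod 43), so λ ≡ 3·20 ≡ 17.
  x = λ² - 18 - 18 = 289 - 36 ≡ 38; y = λ·(18 - 38) - 14 ≡ 33. → (38, 33)

(38, 33)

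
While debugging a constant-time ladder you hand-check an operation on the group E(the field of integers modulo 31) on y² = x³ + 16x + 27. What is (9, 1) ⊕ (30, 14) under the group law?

(9, 1) + (30, 14). λ = (14 - 1)/(30 - 9) ≡ 13/21 mod 31. 21⁻¹ ≡ 3 (mod 31) since 21·3 = 63 ≡ 1, so λ ≡ 8.
  x = λ² - 9 - 30 = 64 - 39 ≡ 25; y = λ·(9 - 25) - 1 ≡ 26. → (25, 26)

(25, 26)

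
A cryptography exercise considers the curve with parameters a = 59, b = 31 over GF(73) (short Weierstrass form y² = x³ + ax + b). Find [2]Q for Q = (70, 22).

tangent at (70, 22): λ = (3·70² + 59)/(2·22) ≡ 13/44. 44⁻¹ ≡ 5 (mod 73), so λ ≡ 13·5 ≡ 65.
  x = λ² - 70 - 70 = 4225 - 140 ≡ 70; y = λ·(70 - 70) - 22 ≡ 51. → (70, 51)

(70, 51)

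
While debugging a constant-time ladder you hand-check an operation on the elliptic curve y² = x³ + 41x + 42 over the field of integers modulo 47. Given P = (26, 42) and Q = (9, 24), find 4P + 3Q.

(46, 0)

First 4P:
Repeated addition: build up to 4P.
2P: tangent at (26, 42): λ = (3·26² + 41)/(2·42) ≡ 1/37. 37⁻¹ ≡ 14 (mod 47), so λ ≡ 1·14 ≡ 14.
  x = λ² - 26 - 26 = 196 - 52 ≡ 3; y = λ·(26 - 3) - 42 ≡ 45. → (3, 45)
3P: (3, 45) + (26, 42). λ = (42 - 45)/(26 - 3) ≡ 44/23 mod 47. 23⁻¹ ≡ 45 (mod 47) since 23·45 = 1035 ≡ 1, so λ ≡ 6.
  x = λ² - 3 - 26 = 36 - 29 ≡ 7; y = λ·(3 - 7) - 45 ≡ 25. → (7, 25)
4P: (7, 25) + (26, 42). λ = (42 - 25)/(26 - 7) ≡ 17/19 mod 47. 19⁻¹ ≡ 5 (mod 47), so λ ≡ 38.
  x = λ² - 7 - 26 = 1444 - 33 ≡ 1; y = λ·(7 - 1) - 25 ≡ 15. → (1, 15)
4P = (1, 15).
Next 3Q:
Repeated addition: build up to 3Q.
2Q: tangent at (9, 24): λ = (3·9² + 41)/(2·24) ≡ 2/1. 1⁻¹ ≡ 1 (mod 47), so λ ≡ 2·1 ≡ 2.
  x = λ² - 9 - 9 = 4 - 18 ≡ 33; y = λ·(9 - 33) - 24 ≡ 22. → (33, 22)
3Q: (33, 22) + (9, 24). λ = (24 - 22)/(9 - 33) ≡ 2/23 mod 47. 23⁻¹ ≡ 45 (mod 47), so λ ≡ 43.
  x = λ² - 33 - 9 = 1849 - 42 ≡ 21; y = λ·(33 - 21) - 22 ≡ 24. → (21, 24)
3Q = (21, 24).
Finally 4P + 3Q:
(1, 15) + (21, 24). λ = (24 - 15)/(21 - 1) ≡ 9/20 mod 47. 20⁻¹ ≡ 40 (mod 47), so λ ≡ 31.
  x = λ² - 1 - 21 = 961 - 22 ≡ 46; y = λ·(1 - 46) - 15 ≡ 0. → (46, 0)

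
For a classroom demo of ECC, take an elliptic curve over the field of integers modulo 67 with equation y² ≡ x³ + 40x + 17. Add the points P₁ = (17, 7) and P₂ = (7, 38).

(64, 65)

(17, 7) + (7, 38). λ = (38 - 7)/(7 - 17) ≡ 31/57 mod 67. 57⁻¹ ≡ 20 (mod 67), so λ ≡ 17.
  x = λ² - 17 - 7 = 289 - 24 ≡ 64; y = λ·(17 - 64) - 7 ≡ 65. → (64, 65)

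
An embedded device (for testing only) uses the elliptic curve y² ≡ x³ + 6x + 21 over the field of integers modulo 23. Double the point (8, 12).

(19, 18)

tangent at (8, 12): λ = (3·8² + 6)/(2·12) ≡ 14/1. 1⁻¹ ≡ 1 (mod 23), so λ ≡ 14·1 ≡ 14.
  x = λ² - 8 - 8 = 196 - 16 ≡ 19; y = λ·(8 - 19) - 12 ≡ 18. → (19, 18)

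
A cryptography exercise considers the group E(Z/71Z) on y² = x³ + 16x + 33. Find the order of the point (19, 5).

2P: tangent at (19, 5): λ = (3·19² + 16)/(2·5) ≡ 34/10. 10⁻¹ ≡ 64 (mod 71), so λ ≡ 34·64 ≡ 46.
  x = λ² - 19 - 19 = 2116 - 38 ≡ 19; y = λ·(19 - 19) - 5 ≡ 66. → (19, 66)
3P: (19, 66) + (19, 5): same x and y₁ ≡ -y₂, so the sum is ∞.
3P = ∞, so the order is 3.

3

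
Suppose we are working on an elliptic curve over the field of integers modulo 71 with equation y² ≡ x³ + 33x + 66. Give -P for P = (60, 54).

(60, 17)

-(60, 54) = (60, -54 mod 71) = (60, 17).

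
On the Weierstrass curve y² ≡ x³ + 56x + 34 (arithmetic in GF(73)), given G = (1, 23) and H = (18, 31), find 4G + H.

(44, 3)

First 4G:
Double-and-add on 4 = (100)₂. Start with G = (1, 23) for the leading 1-bit.
double: tangent at (1, 23): λ = (3·1² + 56)/(2·23) ≡ 59/46. 46⁻¹ ≡ 27 (mod 73), so λ ≡ 59·27 ≡ 60.
  x = λ² - 1 - 1 = 3600 - 2 ≡ 21; y = λ·(1 - 21) - 23 ≡ 18. → (21, 18)
double: tangent at (21, 18): λ = (3·21² + 56)/(2·18) ≡ 65/36. 36⁻¹ ≡ 71 (mod 73) since 36·71 = 2556 ≡ 1, so λ ≡ 65·71 ≡ 16.
  x = λ² - 21 - 21 = 256 - 42 ≡ 68; y = λ·(21 - 68) - 18 ≡ 33. → (68, 33)
4G = (68, 33).
Finally 4G + H:
(68, 33) + (18, 31). λ = (31 - 33)/(18 - 68) ≡ 71/23 mod 73. 23⁻¹ ≡ 54 (mod 73), so λ ≡ 38.
  x = λ² - 68 - 18 = 1444 - 86 ≡ 44; y = λ·(68 - 44) - 33 ≡ 3. → (44, 3)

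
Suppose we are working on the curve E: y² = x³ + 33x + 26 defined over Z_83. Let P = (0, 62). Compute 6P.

(18, 12)

Double-and-add on 6 = (110)₂. Start with P = (0, 62) for the leading 1-bit.
double: tangent at (0, 62): λ = (3·0² + 33)/(2·62) ≡ 33/41. 41⁻¹ ≡ 81 (mod 83), so λ ≡ 33·81 ≡ 17.
  x = λ² - 0 - 0 = 289 - 0 ≡ 40; y = λ·(0 - 40) - 62 ≡ 5. → (40, 5)
add P: (40, 5) + (0, 62). λ = (62 - 5)/(0 - 40) ≡ 57/43 mod 83. 43⁻¹ ≡ 56 (mod 83) since 43·56 = 2408 ≡ 1, so λ ≡ 38.
  x = λ² - 40 - 0 = 1444 - 40 ≡ 76; y = λ·(40 - 76) - 5 ≡ 38. → (76, 38)
double: tangent at (76, 38): λ = (3·76² + 33)/(2·38) ≡ 14/76. 76⁻¹ ≡ 71 (mod 83), so λ ≡ 14·71 ≡ 81.
  x = λ² - 76 - 76 = 6561 - 152 ≡ 18; y = λ·(76 - 18) - 38 ≡ 12. → (18, 12)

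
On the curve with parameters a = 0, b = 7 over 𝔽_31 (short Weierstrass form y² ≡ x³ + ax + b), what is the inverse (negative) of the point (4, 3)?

(4, 28)

-(4, 3) = (4, -3 mod 31) = (4, 28).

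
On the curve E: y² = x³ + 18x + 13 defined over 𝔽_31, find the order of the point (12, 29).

2P: tangent at (12, 29): λ = (3·12² + 18)/(2·29) ≡ 16/27. 27⁻¹ ≡ 23 (mod 31) since 27·23 = 621 ≡ 1, so λ ≡ 16·23 ≡ 27.
  x = λ² - 12 - 12 = 729 - 24 ≡ 23; y = λ·(12 - 23) - 29 ≡ 15. → (23, 15)
3P: (23, 15) + (12, 29). λ = (29 - 15)/(12 - 23) ≡ 14/20 mod 31. 20⁻¹ ≡ 14 (mod 31), so λ ≡ 10.
  x = λ² - 23 - 12 = 100 - 35 ≡ 3; y = λ·(23 - 3) - 15 ≡ 30. → (3, 30)
4P: (3, 30) + (12, 29). λ = (29 - 30)/(12 - 3) ≡ 30/9 mod 31. 9⁻¹ ≡ 7 (mod 31), so λ ≡ 24.
  x = λ² - 3 - 12 = 576 - 15 ≡ 3; y = λ·(3 - 3) - 30 ≡ 1. → (3, 1)
5P: (3, 1) + (12, 29). λ = (29 - 1)/(12 - 3) ≡ 28/9 mod 31. 9⁻¹ ≡ 7 (mod 31) since 9·7 = 63 ≡ 1, so λ ≡ 10.
  x = λ² - 3 - 12 = 100 - 15 ≡ 23; y = λ·(3 - 23) - 1 ≡ 16. → (23, 16)
6P: (23, 16) + (12, 29). λ = (29 - 16)/(12 - 23) ≡ 13/20 mod 31. 20⁻¹ ≡ 14 (mod 31), so λ ≡ 27.
  x = λ² - 23 - 12 = 729 - 35 ≡ 12; y = λ·(23 - 12) - 16 ≡ 2. → (12, 2)
7P: (12, 2) + (12, 29): same x and y₁ ≡ -y₂, so the sum is O.
7P = O, so the order is 7.

7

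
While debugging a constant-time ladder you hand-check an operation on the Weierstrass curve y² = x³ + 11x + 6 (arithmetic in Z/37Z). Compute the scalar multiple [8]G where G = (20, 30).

(26, 21)

Repeated addition: build up to 8G.
2G: tangent at (20, 30): λ = (3·20² + 11)/(2·30) ≡ 27/23. 23⁻¹ ≡ 29 (mod 37), so λ ≡ 27·29 ≡ 6.
  x = λ² - 20 - 20 = 36 - 40 ≡ 33; y = λ·(20 - 33) - 30 ≡ 3. → (33, 3)
3G: (33, 3) + (20, 30). λ = (30 - 3)/(20 - 33) ≡ 27/24 mod 37. 24⁻¹ ≡ 17 (mod 37), so λ ≡ 15.
  x = λ² - 33 - 20 = 225 - 53 ≡ 24; y = λ·(33 - 24) - 3 ≡ 21. → (24, 21)
4G: (24, 21) + (20, 30). λ = (30 - 21)/(20 - 24) ≡ 9/33 mod 37. 33⁻¹ ≡ 9 (mod 37), so λ ≡ 7.
  x = λ² - 24 - 20 = 49 - 44 ≡ 5; y = λ·(24 - 5) - 21 ≡ 1. → (5, 1)
5G: (5, 1) + (20, 30). λ = (30 - 1)/(20 - 5) ≡ 29/15 mod 37. 15⁻¹ ≡ 5 (mod 37), so λ ≡ 34.
  x = λ² - 5 - 20 = 1156 - 25 ≡ 21; y = λ·(5 - 21) - 1 ≡ 10. → (21, 10)
6G: (21, 10) + (20, 30). λ = (30 - 10)/(20 - 21) ≡ 20/36 mod 37. 36⁻¹ ≡ 36 (mod 37) since 36·36 = 1296 ≡ 1, so λ ≡ 17.
  x = λ² - 21 - 20 = 289 - 41 ≡ 26; y = λ·(21 - 26) - 10 ≡ 16. → (26, 16)
7G: (26, 16) + (20, 30). λ = (30 - 16)/(20 - 26) ≡ 14/31 mod 37. 31⁻¹ ≡ 6 (mod 37) since 31·6 = 186 ≡ 1, so λ ≡ 10.
  x = λ² - 26 - 20 = 100 - 46 ≡ 17; y = λ·(26 - 17) - 16 ≡ 0. → (17, 0)
8G: (17, 0) + (20, 30). λ = (30 - 0)/(20 - 17) ≡ 30/3 mod 37. 3⁻¹ ≡ 25 (mod 37) since 3·25 = 75 ≡ 1, so λ ≡ 10.
  x = λ² - 17 - 20 = 100 - 37 ≡ 26; y = λ·(17 - 26) - 0 ≡ 21. → (26, 21)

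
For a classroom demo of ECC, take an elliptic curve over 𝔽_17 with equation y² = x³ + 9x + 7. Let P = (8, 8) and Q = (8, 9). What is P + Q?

The two points share x = 8 and their y-coordinates satisfy 8 + 9 ≡ 0 (mod 17), so they are inverses. Their sum is O.

O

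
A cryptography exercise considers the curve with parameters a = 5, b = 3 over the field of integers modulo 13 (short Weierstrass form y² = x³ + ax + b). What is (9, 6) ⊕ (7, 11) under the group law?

(9, 6) + (7, 11). λ = (11 - 6)/(7 - 9) ≡ 5/11 mod 13. 11⁻¹ ≡ 6 (mod 13), so λ ≡ 4.
  x = λ² - 9 - 7 = 16 - 16 ≡ 0; y = λ·(9 - 0) - 6 ≡ 4. → (0, 4)

(0, 4)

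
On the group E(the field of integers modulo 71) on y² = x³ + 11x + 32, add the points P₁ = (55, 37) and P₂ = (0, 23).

(9, 47)

(55, 37) + (0, 23). λ = (23 - 37)/(0 - 55) ≡ 57/16 mod 71. 16⁻¹ ≡ 40 (mod 71), so λ ≡ 8.
  x = λ² - 55 - 0 = 64 - 55 ≡ 9; y = λ·(55 - 9) - 37 ≡ 47. → (9, 47)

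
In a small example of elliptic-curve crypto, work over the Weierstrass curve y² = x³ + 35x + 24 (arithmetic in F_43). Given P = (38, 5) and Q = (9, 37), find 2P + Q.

First 2P:
Repeated addition: build up to 2P.
2P: tangent at (38, 5): λ = (3·38² + 35)/(2·5) ≡ 24/10. 10⁻¹ ≡ 13 (mod 43), so λ ≡ 24·13 ≡ 11.
  x = λ² - 38 - 38 = 121 - 76 ≡ 2; y = λ·(38 - 2) - 5 ≡ 4. → (2, 4)
2P = (2, 4).
Finally 2P + Q:
(2, 4) + (9, 37). λ = (37 - 4)/(9 - 2) ≡ 33/7 mod 43. 7⁻¹ ≡ 37 (mod 43) since 7·37 = 259 ≡ 1, so λ ≡ 17.
  x = λ² - 2 - 9 = 289 - 11 ≡ 20; y = λ·(2 - 20) - 4 ≡ 34. → (20, 34)

(20, 34)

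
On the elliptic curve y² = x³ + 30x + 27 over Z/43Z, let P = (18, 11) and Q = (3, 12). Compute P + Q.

(18, 11) + (3, 12). λ = (12 - 11)/(3 - 18) ≡ 1/28 mod 43. 28⁻¹ ≡ 20 (mod 43), so λ ≡ 20.
  x = λ² - 18 - 3 = 400 - 21 ≡ 35; y = λ·(18 - 35) - 11 ≡ 36. → (35, 36)

(35, 36)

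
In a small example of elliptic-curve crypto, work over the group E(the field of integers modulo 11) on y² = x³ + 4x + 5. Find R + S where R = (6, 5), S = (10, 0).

(6, 5) + (10, 0). λ = (0 - 5)/(10 - 6) ≡ 6/4 mod 11. 4⁻¹ ≡ 3 (mod 11) since 4·3 = 12 ≡ 1, so λ ≡ 7.
  x = λ² - 6 - 10 = 49 - 16 ≡ 0; y = λ·(6 - 0) - 5 ≡ 4. → (0, 4)

(0, 4)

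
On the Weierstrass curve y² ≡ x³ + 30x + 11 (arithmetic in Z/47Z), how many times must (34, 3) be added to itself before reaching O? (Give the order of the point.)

2P: tangent at (34, 3): λ = (3·34² + 30)/(2·3) ≡ 20/6. 6⁻¹ ≡ 8 (mod 47), so λ ≡ 20·8 ≡ 19.
  x = λ² - 34 - 34 = 361 - 68 ≡ 11; y = λ·(34 - 11) - 3 ≡ 11. → (11, 11)
3P: (11, 11) + (34, 3). λ = (3 - 11)/(34 - 11) ≡ 39/23 mod 47. 23⁻¹ ≡ 45 (mod 47) since 23·45 = 1035 ≡ 1, so λ ≡ 16.
  x = λ² - 11 - 34 = 256 - 45 ≡ 23; y = λ·(11 - 23) - 11 ≡ 32. → (23, 32)
4P: (23, 32) + (34, 3). λ = (3 - 32)/(34 - 23) ≡ 18/11 mod 47. 11⁻¹ ≡ 30 (mod 47), so λ ≡ 23.
  x = λ² - 23 - 34 = 529 - 57 ≡ 2; y = λ·(23 - 2) - 32 ≡ 28. → (2, 28)
5P: (2, 28) + (34, 3). λ = (3 - 28)/(34 - 2) ≡ 22/32 mod 47. 32⁻¹ ≡ 25 (mod 47) since 32·25 = 800 ≡ 1, so λ ≡ 33.
  x = λ² - 2 - 34 = 1089 - 36 ≡ 19; y = λ·(2 - 19) - 28 ≡ 22. → (19, 22)
6P: (19, 22) + (34, 3). λ = (3 - 22)/(34 - 19) ≡ 28/15 mod 47. 15⁻¹ ≡ 22 (mod 47) since 15·22 = 330 ≡ 1, so λ ≡ 5.
  x = λ² - 19 - 34 = 25 - 53 ≡ 19; y = λ·(19 - 19) - 22 ≡ 25. → (19, 25)
7P: (19, 25) + (34, 3). λ = (3 - 25)/(34 - 19) ≡ 25/15 mod 47. 15⁻¹ ≡ 22 (mod 47) since 15·22 = 330 ≡ 1, so λ ≡ 33.
  x = λ² - 19 - 34 = 1089 - 53 ≡ 2; y = λ·(19 - 2) - 25 ≡ 19. → (2, 19)
8P: (2, 19) + (34, 3). λ = (3 - 19)/(34 - 2) ≡ 31/32 mod 47. 32⁻¹ ≡ 25 (mod 47), so λ ≡ 23.
  x = λ² - 2 - 34 = 529 - 36 ≡ 23; y = λ·(2 - 23) - 19 ≡ 15. → (23, 15)
9P: (23, 15) + (34, 3). λ = (3 - 15)/(34 - 23) ≡ 35/11 mod 47. 11⁻¹ ≡ 30 (mod 47), so λ ≡ 16.
  x = λ² - 23 - 34 = 256 - 57 ≡ 11; y = λ·(23 - 11) - 15 ≡ 36. → (11, 36)
10P: (11, 36) + (34, 3). λ = (3 - 36)/(34 - 11) ≡ 14/23 mod 47. 23⁻¹ ≡ 45 (mod 47), so λ ≡ 19.
  x = λ² - 11 - 34 = 361 - 45 ≡ 34; y = λ·(11 - 34) - 36 ≡ 44. → (34, 44)
11P: (34, 44) + (34, 3): same x and y₁ ≡ -y₂, so the sum is O.
11P = O, so the order is 11.

11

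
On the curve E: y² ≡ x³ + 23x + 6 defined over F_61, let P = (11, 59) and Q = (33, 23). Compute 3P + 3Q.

First 3P:
Repeated addition: build up to 3P.
2P: tangent at (11, 59): λ = (3·11² + 23)/(2·59) ≡ 20/57. 57⁻¹ ≡ 15 (mod 61) since 57·15 = 855 ≡ 1, so λ ≡ 20·15 ≡ 56.
  x = λ² - 11 - 11 = 3136 - 22 ≡ 3; y = λ·(11 - 3) - 59 ≡ 23. → (3, 23)
3P: (3, 23) + (11, 59). λ = (59 - 23)/(11 - 3) ≡ 36/8 mod 61. 8⁻¹ ≡ 23 (mod 61), so λ ≡ 35.
  x = λ² - 3 - 11 = 1225 - 14 ≡ 52; y = λ·(3 - 52) - 23 ≡ 31. → (52, 31)
3P = (52, 31).
Next 3Q:
Repeated addition: build up to 3Q.
2Q: tangent at (33, 23): λ = (3·33² + 23)/(2·23) ≡ 57/46. 46⁻¹ ≡ 4 (mod 61), so λ ≡ 57·4 ≡ 45.
  x = λ² - 33 - 33 = 2025 - 66 ≡ 7; y = λ·(33 - 7) - 23 ≡ 49. → (7, 49)
3Q: (7, 49) + (33, 23). λ = (23 - 49)/(33 - 7) ≡ 35/26 mod 61. 26⁻¹ ≡ 54 (mod 61), so λ ≡ 60.
  x = λ² - 7 - 33 = 3600 - 40 ≡ 22; y = λ·(7 - 22) - 49 ≡ 27. → (22, 27)
3Q = (22, 27).
Finally 3P + 3Q:
(52, 31) + (22, 27). λ = (27 - 31)/(22 - 52) ≡ 57/31 mod 61. 31⁻¹ ≡ 2 (mod 61), so λ ≡ 53.
  x = λ² - 52 - 22 = 2809 - 74 ≡ 51; y = λ·(52 - 51) - 31 ≡ 22. → (51, 22)

(51, 22)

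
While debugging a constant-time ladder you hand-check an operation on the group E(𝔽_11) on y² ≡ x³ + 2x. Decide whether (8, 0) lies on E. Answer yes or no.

y² = 0² ≡ 0; x³ + 2x + 0 = 528 ≡ 0 (mod 11). 0 = 0.

yes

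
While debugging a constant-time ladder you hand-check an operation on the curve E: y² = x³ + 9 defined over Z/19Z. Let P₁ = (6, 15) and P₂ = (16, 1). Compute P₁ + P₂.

(2, 6)

(6, 15) + (16, 1). λ = (1 - 15)/(16 - 6) ≡ 5/10 mod 19. 10⁻¹ ≡ 2 (mod 19), so λ ≡ 10.
  x = λ² - 6 - 16 = 100 - 22 ≡ 2; y = λ·(6 - 2) - 15 ≡ 6. → (2, 6)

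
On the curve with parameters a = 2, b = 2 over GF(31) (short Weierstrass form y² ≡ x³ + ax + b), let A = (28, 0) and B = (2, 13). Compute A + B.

(9, 6)

(28, 0) + (2, 13). λ = (13 - 0)/(2 - 28) ≡ 13/5 mod 31. 5⁻¹ ≡ 25 (mod 31) since 5·25 = 125 ≡ 1, so λ ≡ 15.
  x = λ² - 28 - 2 = 225 - 30 ≡ 9; y = λ·(28 - 9) - 0 ≡ 6. → (9, 6)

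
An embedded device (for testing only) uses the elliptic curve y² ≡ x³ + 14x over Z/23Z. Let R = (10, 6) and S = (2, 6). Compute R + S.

(10, 6) + (2, 6). λ = (6 - 6)/(2 - 10) ≡ 0/15 mod 23. 15⁻¹ ≡ 20 (mod 23), so λ ≡ 0.
  x = λ² - 10 - 2 = 0 - 12 ≡ 11; y = λ·(10 - 11) - 6 ≡ 17. → (11, 17)

(11, 17)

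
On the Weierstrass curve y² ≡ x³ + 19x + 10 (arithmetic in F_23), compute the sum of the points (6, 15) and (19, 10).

(4, 9)

(6, 15) + (19, 10). λ = (10 - 15)/(19 - 6) ≡ 18/13 mod 23. 13⁻¹ ≡ 16 (mod 23) since 13·16 = 208 ≡ 1, so λ ≡ 12.
  x = λ² - 6 - 19 = 144 - 25 ≡ 4; y = λ·(6 - 4) - 15 ≡ 9. → (4, 9)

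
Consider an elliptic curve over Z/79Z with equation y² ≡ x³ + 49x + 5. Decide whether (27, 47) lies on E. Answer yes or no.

yes

y² = 47² ≡ 76; x³ + 49x + 5 = 21011 ≡ 76 (mod 79). 76 = 76.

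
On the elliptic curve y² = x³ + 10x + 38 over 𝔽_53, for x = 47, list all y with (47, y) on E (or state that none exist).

none

x³ + 10x + 38 = 104331 ≡ 27 (mod 53).
27 is a non-residue mod 53; no y exists.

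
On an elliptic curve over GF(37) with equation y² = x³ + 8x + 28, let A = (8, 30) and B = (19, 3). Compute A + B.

(20, 23)

(8, 30) + (19, 3). λ = (3 - 30)/(19 - 8) ≡ 10/11 mod 37. 11⁻¹ ≡ 27 (mod 37) since 11·27 = 297 ≡ 1, so λ ≡ 11.
  x = λ² - 8 - 19 = 121 - 27 ≡ 20; y = λ·(8 - 20) - 30 ≡ 23. → (20, 23)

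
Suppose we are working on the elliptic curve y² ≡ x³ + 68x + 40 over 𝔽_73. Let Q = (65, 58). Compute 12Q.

Repeated addition: build up to 12Q.
2Q: tangent at (65, 58): λ = (3·65² + 68)/(2·58) ≡ 41/43. 43⁻¹ ≡ 17 (mod 73), so λ ≡ 41·17 ≡ 40.
  x = λ² - 65 - 65 = 1600 - 130 ≡ 10; y = λ·(65 - 10) - 58 ≡ 25. → (10, 25)
3Q: (10, 25) + (65, 58). λ = (58 - 25)/(65 - 10) ≡ 33/55 mod 73. 55⁻¹ ≡ 4 (mod 73) since 55·4 = 220 ≡ 1, so λ ≡ 59.
  x = λ² - 10 - 65 = 3481 - 75 ≡ 48; y = λ·(10 - 48) - 25 ≡ 69. → (48, 69)
4Q: (48, 69) + (65, 58). λ = (58 - 69)/(65 - 48) ≡ 62/17 mod 73. 17⁻¹ ≡ 43 (mod 73), so λ ≡ 38.
  x = λ² - 48 - 65 = 1444 - 113 ≡ 17; y = λ·(48 - 17) - 69 ≡ 14. → (17, 14)
5Q: (17, 14) + (65, 58). λ = (58 - 14)/(65 - 17) ≡ 44/48 mod 73. 48⁻¹ ≡ 35 (mod 73) since 48·35 = 1680 ≡ 1, so λ ≡ 7.
  x = λ² - 17 - 65 = 49 - 82 ≡ 40; y = λ·(17 - 40) - 14 ≡ 44. → (40, 44)
6Q: (40, 44) + (65, 58). λ = (58 - 44)/(65 - 40) ≡ 14/25 mod 73. 25⁻¹ ≡ 38 (mod 73), so λ ≡ 21.
  x = λ² - 40 - 65 = 441 - 105 ≡ 44; y = λ·(40 - 44) - 44 ≡ 18. → (44, 18)
7Q: (44, 18) + (65, 58). λ = (58 - 18)/(65 - 44) ≡ 40/21 mod 73. 21⁻¹ ≡ 7 (mod 73), so λ ≡ 61.
  x = λ² - 44 - 65 = 3721 - 109 ≡ 35; y = λ·(44 - 35) - 18 ≡ 20. → (35, 20)
8Q: (35, 20) + (65, 58). λ = (58 - 20)/(65 - 35) ≡ 38/30 mod 73. 30⁻¹ ≡ 56 (mod 73) since 30·56 = 1680 ≡ 1, so λ ≡ 11.
  x = λ² - 35 - 65 = 121 - 100 ≡ 21; y = λ·(35 - 21) - 20 ≡ 61. → (21, 61)
9Q: (21, 61) + (65, 58). λ = (58 - 61)/(65 - 21) ≡ 70/44 mod 73. 44⁻¹ ≡ 5 (mod 73), so λ ≡ 58.
  x = λ² - 21 - 65 = 3364 - 86 ≡ 66; y = λ·(21 - 66) - 61 ≡ 30. → (66, 30)
10Q: (66, 30) + (65, 58). λ = (58 - 30)/(65 - 66) ≡ 28/72 mod 73. 72⁻¹ ≡ 72 (mod 73) since 72·72 = 5184 ≡ 1, so λ ≡ 45.
  x = λ² - 66 - 65 = 2025 - 131 ≡ 69; y = λ·(66 - 69) - 30 ≡ 54. → (69, 54)
11Q: (69, 54) + (65, 58). λ = (58 - 54)/(65 - 69) ≡ 4/69 mod 73. 69⁻¹ ≡ 18 (mod 73), so λ ≡ 72.
  x = λ² - 69 - 65 = 5184 - 134 ≡ 13; y = λ·(69 - 13) - 54 ≡ 36. → (13, 36)
12Q: (13, 36) + (65, 58). λ = (58 - 36)/(65 - 13) ≡ 22/52 mod 73. 52⁻¹ ≡ 66 (mod 73) since 52·66 = 3432 ≡ 1, so λ ≡ 65.
  x = λ² - 13 - 65 = 4225 - 78 ≡ 59; y = λ·(13 - 59) - 36 ≡ 40. → (59, 40)

(59, 40)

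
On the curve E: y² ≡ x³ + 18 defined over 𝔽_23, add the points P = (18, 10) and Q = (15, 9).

(18, 10) + (15, 9). λ = (9 - 10)/(15 - 18) ≡ 22/20 mod 23. 20⁻¹ ≡ 15 (mod 23), so λ ≡ 8.
  x = λ² - 18 - 15 = 64 - 33 ≡ 8; y = λ·(18 - 8) - 10 ≡ 1. → (8, 1)

(8, 1)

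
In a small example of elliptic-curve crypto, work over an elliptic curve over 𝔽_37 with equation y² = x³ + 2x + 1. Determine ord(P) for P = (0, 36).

12

2P: tangent at (0, 36): λ = (3·0² + 2)/(2·36) ≡ 2/35. 35⁻¹ ≡ 18 (mod 37) since 35·18 = 630 ≡ 1, so λ ≡ 2·18 ≡ 36.
  x = λ² - 0 - 0 = 1296 - 0 ≡ 1; y = λ·(0 - 1) - 36 ≡ 2. → (1, 2)
3P: (1, 2) + (0, 36). λ = (36 - 2)/(0 - 1) ≡ 34/36 mod 37. 36⁻¹ ≡ 36 (mod 37), so λ ≡ 3.
  x = λ² - 1 - 0 = 9 - 1 ≡ 8; y = λ·(1 - 8) - 2 ≡ 14. → (8, 14)
4P: (8, 14) + (0, 36). λ = (36 - 14)/(0 - 8) ≡ 22/29 mod 37. 29⁻¹ ≡ 23 (mod 37), so λ ≡ 25.
  x = λ² - 8 - 0 = 625 - 8 ≡ 25; y = λ·(8 - 25) - 14 ≡ 5. → (25, 5)
5P: (25, 5) + (0, 36). λ = (36 - 5)/(0 - 25) ≡ 31/12 mod 37. 12⁻¹ ≡ 34 (mod 37), so λ ≡ 18.
  x = λ² - 25 - 0 = 324 - 25 ≡ 3; y = λ·(25 - 3) - 5 ≡ 21. → (3, 21)
6P: (3, 21) + (0, 36). λ = (36 - 21)/(0 - 3) ≡ 15/34 mod 37. 34⁻¹ ≡ 12 (mod 37) since 34·12 = 408 ≡ 1, so λ ≡ 32.
  x = λ² - 3 - 0 = 1024 - 3 ≡ 22; y = λ·(3 - 22) - 21 ≡ 0. → (22, 0)
7P: (22, 0) + (0, 36). λ = (36 - 0)/(0 - 22) ≡ 36/15 mod 37. 15⁻¹ ≡ 5 (mod 37) since 15·5 = 75 ≡ 1, so λ ≡ 32.
  x = λ² - 22 - 0 = 1024 - 22 ≡ 3; y = λ·(22 - 3) - 0 ≡ 16. → (3, 16)
8P: (3, 16) + (0, 36). λ = (36 - 16)/(0 - 3) ≡ 20/34 mod 37. 34⁻¹ ≡ 12 (mod 37), so λ ≡ 18.
  x = λ² - 3 - 0 = 324 - 3 ≡ 25; y = λ·(3 - 25) - 16 ≡ 32. → (25, 32)
9P: (25, 32) + (0, 36). λ = (36 - 32)/(0 - 25) ≡ 4/12 mod 37. 12⁻¹ ≡ 34 (mod 37), so λ ≡ 25.
  x = λ² - 25 - 0 = 625 - 25 ≡ 8; y = λ·(25 - 8) - 32 ≡ 23. → (8, 23)
10P: (8, 23) + (0, 36). λ = (36 - 23)/(0 - 8) ≡ 13/29 mod 37. 29⁻¹ ≡ 23 (mod 37), so λ ≡ 3.
  x = λ² - 8 - 0 = 9 - 8 ≡ 1; y = λ·(8 - 1) - 23 ≡ 35. → (1, 35)
11P: (1, 35) + (0, 36). λ = (36 - 35)/(0 - 1) ≡ 1/36 mod 37. 36⁻¹ ≡ 36 (mod 37), so λ ≡ 36.
  x = λ² - 1 - 0 = 1296 - 1 ≡ 0; y = λ·(1 - 0) - 35 ≡ 1. → (0, 1)
12P: (0, 1) + (0, 36): same x and y₁ ≡ -y₂, so the sum is O.
12P = O, so the order is 12.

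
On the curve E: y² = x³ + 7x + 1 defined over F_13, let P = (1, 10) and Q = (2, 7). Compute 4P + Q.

(7, 4)

First 4P:
Double-and-add on 4 = (100)₂. Start with P = (1, 10) for the leading 1-bit.
double: tangent at (1, 10): λ = (3·1² + 7)/(2·10) ≡ 10/7. 7⁻¹ ≡ 2 (mod 13) since 7·2 = 14 ≡ 1, so λ ≡ 10·2 ≡ 7.
  x = λ² - 1 - 1 = 49 - 2 ≡ 8; y = λ·(1 - 8) - 10 ≡ 6. → (8, 6)
double: tangent at (8, 6): λ = (3·8² + 7)/(2·6) ≡ 4/12. 12⁻¹ ≡ 12 (mod 13), so λ ≡ 4·12 ≡ 9.
  x = λ² - 8 - 8 = 81 - 16 ≡ 0; y = λ·(8 - 0) - 6 ≡ 1. → (0, 1)
4P = (0, 1).
Finally 4P + Q:
(0, 1) + (2, 7). λ = (7 - 1)/(2 - 0) ≡ 6/2 mod 13. 2⁻¹ ≡ 7 (mod 13), so λ ≡ 3.
  x = λ² - 0 - 2 = 9 - 2 ≡ 7; y = λ·(0 - 7) - 1 ≡ 4. → (7, 4)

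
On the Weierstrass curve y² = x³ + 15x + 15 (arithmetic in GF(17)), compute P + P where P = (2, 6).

tangent at (2, 6): λ = (3·2² + 15)/(2·6) ≡ 10/12. 12⁻¹ ≡ 10 (mod 17), so λ ≡ 10·10 ≡ 15.
  x = λ² - 2 - 2 = 225 - 4 ≡ 0; y = λ·(2 - 0) - 6 ≡ 7. → (0, 7)

(0, 7)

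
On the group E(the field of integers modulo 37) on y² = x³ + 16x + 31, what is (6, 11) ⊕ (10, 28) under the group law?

(9, 4)

(6, 11) + (10, 28). λ = (28 - 11)/(10 - 6) ≡ 17/4 mod 37. 4⁻¹ ≡ 28 (mod 37), so λ ≡ 32.
  x = λ² - 6 - 10 = 1024 - 16 ≡ 9; y = λ·(6 - 9) - 11 ≡ 4. → (9, 4)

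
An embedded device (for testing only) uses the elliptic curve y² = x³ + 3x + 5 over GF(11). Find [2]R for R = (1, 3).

(10, 10)

tangent at (1, 3): λ = (3·1² + 3)/(2·3) ≡ 6/6. 6⁻¹ ≡ 2 (mod 11), so λ ≡ 6·2 ≡ 1.
  x = λ² - 1 - 1 = 1 - 2 ≡ 10; y = λ·(1 - 10) - 3 ≡ 10. → (10, 10)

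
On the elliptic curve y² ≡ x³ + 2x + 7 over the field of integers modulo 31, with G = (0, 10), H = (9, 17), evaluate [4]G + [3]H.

First 4G:
Double-and-add on 4 = (100)₂. Start with G = (0, 10) for the leading 1-bit.
double: tangent at (0, 10): λ = (3·0² + 2)/(2·10) ≡ 2/20. 20⁻¹ ≡ 14 (mod 31) since 20·14 = 280 ≡ 1, so λ ≡ 2·14 ≡ 28.
  x = λ² - 0 - 0 = 784 - 0 ≡ 9; y = λ·(0 - 9) - 10 ≡ 17. → (9, 17)
double: tangent at (9, 17): λ = (3·9² + 2)/(2·17) ≡ 28/3. 3⁻¹ ≡ 21 (mod 31), so λ ≡ 28·21 ≡ 30.
  x = λ² - 9 - 9 = 900 - 18 ≡ 14; y = λ·(9 - 14) - 17 ≡ 19. → (14, 19)
4G = (14, 19).
Next 3H:
Repeated addition: build up to 3H.
2H: tangent at (9, 17): λ = (3·9² + 2)/(2·17) ≡ 28/3. 3⁻¹ ≡ 21 (mod 31) since 3·21 = 63 ≡ 1, so λ ≡ 28·21 ≡ 30.
  x = λ² - 9 - 9 = 900 - 18 ≡ 14; y = λ·(9 - 14) - 17 ≡ 19. → (14, 19)
3H: (14, 19) + (9, 17). λ = (17 - 19)/(9 - 14) ≡ 29/26 mod 31. 26⁻¹ ≡ 6 (mod 31), so λ ≡ 19.
  x = λ² - 14 - 9 = 361 - 23 ≡ 28; y = λ·(14 - 28) - 19 ≡ 25. → (28, 25)
3H = (28, 25).
Finally 4G + 3H:
(14, 19) + (28, 25). λ = (25 - 19)/(28 - 14) ≡ 6/14 mod 31. 14⁻¹ ≡ 20 (mod 31) since 14·20 = 280 ≡ 1, so λ ≡ 27.
  x = λ² - 14 - 28 = 729 - 42 ≡ 5; y = λ·(14 - 5) - 19 ≡ 7. → (5, 7)

(5, 7)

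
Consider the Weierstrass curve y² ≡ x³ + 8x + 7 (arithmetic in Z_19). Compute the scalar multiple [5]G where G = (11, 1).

Repeated addition: build up to 5G.
2G: tangent at (11, 1): λ = (3·11² + 8)/(2·1) ≡ 10/2. 2⁻¹ ≡ 10 (mod 19) since 2·10 = 20 ≡ 1, so λ ≡ 10·10 ≡ 5.
  x = λ² - 11 - 11 = 25 - 22 ≡ 3; y = λ·(11 - 3) - 1 ≡ 1. → (3, 1)
3G: (3, 1) + (11, 1). λ = (1 - 1)/(11 - 3) ≡ 0/8 mod 19. 8⁻¹ ≡ 12 (mod 19), so λ ≡ 0.
  x = λ² - 3 - 11 = 0 - 14 ≡ 5; y = λ·(3 - 5) - 1 ≡ 18. → (5, 18)
4G: (5, 18) + (11, 1). λ = (1 - 18)/(11 - 5) ≡ 2/6 mod 19. 6⁻¹ ≡ 16 (mod 19), so λ ≡ 13.
  x = λ² - 5 - 11 = 169 - 16 ≡ 1; y = λ·(5 - 1) - 18 ≡ 15. → (1, 15)
5G: (1, 15) + (11, 1). λ = (1 - 15)/(11 - 1) ≡ 5/10 mod 19. 10⁻¹ ≡ 2 (mod 19) since 10·2 = 20 ≡ 1, so λ ≡ 10.
  x = λ² - 1 - 11 = 100 - 12 ≡ 12; y = λ·(1 - 12) - 15 ≡ 8. → (12, 8)

(12, 8)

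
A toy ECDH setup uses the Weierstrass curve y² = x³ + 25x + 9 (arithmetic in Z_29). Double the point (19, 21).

tangent at (19, 21): λ = (3·19² + 25)/(2·21) ≡ 6/13. 13⁻¹ ≡ 9 (mod 29) since 13·9 = 117 ≡ 1, so λ ≡ 6·9 ≡ 25.
  x = λ² - 19 - 19 = 625 - 38 ≡ 7; y = λ·(19 - 7) - 21 ≡ 18. → (7, 18)

(7, 18)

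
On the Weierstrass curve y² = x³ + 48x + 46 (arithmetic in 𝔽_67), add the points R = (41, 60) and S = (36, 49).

(41, 60) + (36, 49). λ = (49 - 60)/(36 - 41) ≡ 56/62 mod 67. 62⁻¹ ≡ 40 (mod 67), so λ ≡ 29.
  x = λ² - 41 - 36 = 841 - 77 ≡ 27; y = λ·(41 - 27) - 60 ≡ 11. → (27, 11)

(27, 11)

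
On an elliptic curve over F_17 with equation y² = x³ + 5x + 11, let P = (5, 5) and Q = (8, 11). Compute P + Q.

(8, 6)

(5, 5) + (8, 11). λ = (11 - 5)/(8 - 5) ≡ 6/3 mod 17. 3⁻¹ ≡ 6 (mod 17), so λ ≡ 2.
  x = λ² - 5 - 8 = 4 - 13 ≡ 8; y = λ·(5 - 8) - 5 ≡ 6. → (8, 6)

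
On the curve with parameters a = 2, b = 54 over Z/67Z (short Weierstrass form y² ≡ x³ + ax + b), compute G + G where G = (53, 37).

tangent at (53, 37): λ = (3·53² + 2)/(2·37) ≡ 54/7. 7⁻¹ ≡ 48 (mod 67), so λ ≡ 54·48 ≡ 46.
  x = λ² - 53 - 53 = 2116 - 106 ≡ 0; y = λ·(53 - 0) - 37 ≡ 56. → (0, 56)

(0, 56)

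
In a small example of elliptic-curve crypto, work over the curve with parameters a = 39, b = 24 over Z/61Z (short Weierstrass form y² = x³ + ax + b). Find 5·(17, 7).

(31, 55)

Write Q = (17, 7).
Repeated addition: build up to 5Q.
2Q: tangent at (17, 7): λ = (3·17² + 39)/(2·7) ≡ 52/14. 14⁻¹ ≡ 48 (mod 61), so λ ≡ 52·48 ≡ 56.
  x = λ² - 17 - 17 = 3136 - 34 ≡ 52; y = λ·(17 - 52) - 7 ≡ 46. → (52, 46)
3Q: (52, 46) + (17, 7). λ = (7 - 46)/(17 - 52) ≡ 22/26 mod 61. 26⁻¹ ≡ 54 (mod 61), so λ ≡ 29.
  x = λ² - 52 - 17 = 841 - 69 ≡ 40; y = λ·(52 - 40) - 46 ≡ 58. → (40, 58)
4Q: (40, 58) + (17, 7). λ = (7 - 58)/(17 - 40) ≡ 10/38 mod 61. 38⁻¹ ≡ 53 (mod 61) since 38·53 = 2014 ≡ 1, so λ ≡ 42.
  x = λ² - 40 - 17 = 1764 - 57 ≡ 60; y = λ·(40 - 60) - 58 ≡ 17. → (60, 17)
5Q: (60, 17) + (17, 7). λ = (7 - 17)/(17 - 60) ≡ 51/18 mod 61. 18⁻¹ ≡ 17 (mod 61) since 18·17 = 306 ≡ 1, so λ ≡ 13.
  x = λ² - 60 - 17 = 169 - 77 ≡ 31; y = λ·(60 - 31) - 17 ≡ 55. → (31, 55)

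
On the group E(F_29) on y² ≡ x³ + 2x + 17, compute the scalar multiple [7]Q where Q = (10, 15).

(2, 0)

Repeated addition: build up to 7Q.
2Q: tangent at (10, 15): λ = (3·10² + 2)/(2·15) ≡ 12/1. 1⁻¹ ≡ 1 (mod 29) since 1·1 = 1 ≡ 1, so λ ≡ 12·1 ≡ 12.
  x = λ² - 10 - 10 = 144 - 20 ≡ 8; y = λ·(10 - 8) - 15 ≡ 9. → (8, 9)
3Q: (8, 9) + (10, 15). λ = (15 - 9)/(10 - 8) ≡ 6/2 mod 29. 2⁻¹ ≡ 15 (mod 29) since 2·15 = 30 ≡ 1, so λ ≡ 3.
  x = λ² - 8 - 10 = 9 - 18 ≡ 20; y = λ·(8 - 20) - 9 ≡ 13. → (20, 13)
4Q: (20, 13) + (10, 15). λ = (15 - 13)/(10 - 20) ≡ 2/19 mod 29. 19⁻¹ ≡ 26 (mod 29) since 19·26 = 494 ≡ 1, so λ ≡ 23.
  x = λ² - 20 - 10 = 529 - 30 ≡ 6; y = λ·(20 - 6) - 13 ≡ 19. → (6, 19)
5Q: (6, 19) + (10, 15). λ = (15 - 19)/(10 - 6) ≡ 25/4 mod 29. 4⁻¹ ≡ 22 (mod 29), so λ ≡ 28.
  x = λ² - 6 - 10 = 784 - 16 ≡ 14; y = λ·(6 - 14) - 19 ≡ 18. → (14, 18)
6Q: (14, 18) + (10, 15). λ = (15 - 18)/(10 - 14) ≡ 26/25 mod 29. 25⁻¹ ≡ 7 (mod 29) since 25·7 = 175 ≡ 1, so λ ≡ 8.
  x = λ² - 14 - 10 = 64 - 24 ≡ 11; y = λ·(14 - 11) - 18 ≡ 6. → (11, 6)
7Q: (11, 6) + (10, 15). λ = (15 - 6)/(10 - 11) ≡ 9/28 mod 29. 28⁻¹ ≡ 28 (mod 29) since 28·28 = 784 ≡ 1, so λ ≡ 20.
  x = λ² - 11 - 10 = 400 - 21 ≡ 2; y = λ·(11 - 2) - 6 ≡ 0. → (2, 0)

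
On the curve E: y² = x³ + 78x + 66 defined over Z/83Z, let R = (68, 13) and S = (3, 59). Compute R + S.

(38, 36)

(68, 13) + (3, 59). λ = (59 - 13)/(3 - 68) ≡ 46/18 mod 83. 18⁻¹ ≡ 60 (mod 83) since 18·60 = 1080 ≡ 1, so λ ≡ 21.
  x = λ² - 68 - 3 = 441 - 71 ≡ 38; y = λ·(68 - 38) - 13 ≡ 36. → (38, 36)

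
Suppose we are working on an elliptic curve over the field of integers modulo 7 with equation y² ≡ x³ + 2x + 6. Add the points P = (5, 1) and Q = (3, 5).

(5, 1) + (3, 5). λ = (5 - 1)/(3 - 5) ≡ 4/5 mod 7. 5⁻¹ ≡ 3 (mod 7) since 5·3 = 15 ≡ 1, so λ ≡ 5.
  x = λ² - 5 - 3 = 25 - 8 ≡ 3; y = λ·(5 - 3) - 1 ≡ 2. → (3, 2)

(3, 2)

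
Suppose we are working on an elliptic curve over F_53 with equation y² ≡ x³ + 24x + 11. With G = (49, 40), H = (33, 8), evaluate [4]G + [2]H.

First 4G:
Double-and-add on 4 = (100)₂. Start with G = (49, 40) for the leading 1-bit.
double: tangent at (49, 40): λ = (3·49² + 24)/(2·40) ≡ 19/27. 27⁻¹ ≡ 2 (mod 53), so λ ≡ 19·2 ≡ 38.
  x = λ² - 49 - 49 = 1444 - 98 ≡ 21; y = λ·(49 - 21) - 40 ≡ 17. → (21, 17)
double: tangent at (21, 17): λ = (3·21² + 24)/(2·17) ≡ 22/34. 34⁻¹ ≡ 39 (mod 53) since 34·39 = 1326 ≡ 1, so λ ≡ 22·39 ≡ 10.
  x = λ² - 21 - 21 = 100 - 42 ≡ 5; y = λ·(21 - 5) - 17 ≡ 37. → (5, 37)
4G = (5, 37).
Next 2H:
Repeated addition: build up to 2H.
2H: tangent at (33, 8): λ = (3·33² + 24)/(2·8) ≡ 5/16. 16⁻¹ ≡ 10 (mod 53), so λ ≡ 5·10 ≡ 50.
  x = λ² - 33 - 33 = 2500 - 66 ≡ 49; y = λ·(33 - 49) - 8 ≡ 40. → (49, 40)
2H = (49, 40).
Finally 4G + 2H:
(5, 37) + (49, 40). λ = (40 - 37)/(49 - 5) ≡ 3/44 mod 53. 44⁻¹ ≡ 47 (mod 53) since 44·47 = 2068 ≡ 1, so λ ≡ 35.
  x = λ² - 5 - 49 = 1225 - 54 ≡ 5; y = λ·(5 - 5) - 37 ≡ 16. → (5, 16)

(5, 16)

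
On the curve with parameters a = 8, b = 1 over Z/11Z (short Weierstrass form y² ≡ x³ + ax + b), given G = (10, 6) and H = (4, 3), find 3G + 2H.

First 3G:
Repeated addition: build up to 3G.
2G: tangent at (10, 6): λ = (3·10² + 8)/(2·6) ≡ 0/1. 1⁻¹ ≡ 1 (mod 11), so λ ≡ 0·1 ≡ 0.
  x = λ² - 10 - 10 = 0 - 20 ≡ 2; y = λ·(10 - 2) - 6 ≡ 5. → (2, 5)
3G: (2, 5) + (10, 6). λ = (6 - 5)/(10 - 2) ≡ 1/8 mod 11. 8⁻¹ ≡ 7 (mod 11), so λ ≡ 7.
  x = λ² - 2 - 10 = 49 - 12 ≡ 4; y = λ·(2 - 4) - 5 ≡ 3. → (4, 3)
3G = (4, 3).
Next 2H:
Repeated addition: build up to 2H.
2H: tangent at (4, 3): λ = (3·4² + 8)/(2·3) ≡ 1/6. 6⁻¹ ≡ 2 (mod 11) since 6·2 = 12 ≡ 1, so λ ≡ 1·2 ≡ 2.
  x = λ² - 4 - 4 = 4 - 8 ≡ 7; y = λ·(4 - 7) - 3 ≡ 2. → (7, 2)
2H = (7, 2).
Finally 3G + 2H:
(4, 3) + (7, 2). λ = (2 - 3)/(7 - 4) ≡ 10/3 mod 11. 3⁻¹ ≡ 4 (mod 11), so λ ≡ 7.
  x = λ² - 4 - 7 = 49 - 11 ≡ 5; y = λ·(4 - 5) - 3 ≡ 1. → (5, 1)

(5, 1)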